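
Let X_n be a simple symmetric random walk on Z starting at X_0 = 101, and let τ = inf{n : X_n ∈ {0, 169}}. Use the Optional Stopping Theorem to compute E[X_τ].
E[X_τ] = 101

X_n is a martingale and τ is a bounded-mean stopping time (indeed τ is finite a.s. with bounded expectation since the walk is in a bounded region). By the OST, E[X_τ] = E[X_0] = 101. Equivalently: E[X_τ] = 169 · P(hit 169 first) + 0 · P(hit 0 first) = 169 · (101/169) = 101.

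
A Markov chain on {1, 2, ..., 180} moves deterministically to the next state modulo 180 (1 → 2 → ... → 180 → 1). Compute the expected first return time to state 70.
E[T_70 | X_0 = 70] = 180

The chain cycles deterministically, so starting at state 70 it returns in exactly 180 steps. Equivalently, the stationary distribution is uniform π_j = 1/180 for every state j, so by Kac's formula E[T_70] = 1/π_70 = 180.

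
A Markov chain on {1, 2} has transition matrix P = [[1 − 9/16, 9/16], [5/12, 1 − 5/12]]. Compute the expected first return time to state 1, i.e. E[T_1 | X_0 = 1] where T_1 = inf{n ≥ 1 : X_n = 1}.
E[T_1 | X_0 = 1] = 1/π_1 = 47/20

For an irreducible recurrent Markov chain with stationary distribution π, E[T_i | X_0 = i] = 1/π_i (Kac's formula). Here π_1 = (5/12)/(9/16 + 5/12) = (5/12)/(47/48) = 20/47, so E[T_1 | X_0 = 1] = 1/π_1 = (9/16 + 5/12)/(5/12) = (47/48)/(5/12) = 47/20.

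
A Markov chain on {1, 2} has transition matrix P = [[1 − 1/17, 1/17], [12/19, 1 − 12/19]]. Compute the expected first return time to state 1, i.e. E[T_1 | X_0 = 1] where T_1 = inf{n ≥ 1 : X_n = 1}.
E[T_1 | X_0 = 1] = 1/π_1 = 223/204

For an irreducible recurrent Markov chain with stationary distribution π, E[T_i | X_0 = i] = 1/π_i (Kac's formula). Here π_1 = (12/19)/(1/17 + 12/19) = (12/19)/(223/323) = 204/223, so E[T_1 | X_0 = 1] = 1/π_1 = (1/17 + 12/19)/(12/19) = (223/323)/(12/19) = 223/204.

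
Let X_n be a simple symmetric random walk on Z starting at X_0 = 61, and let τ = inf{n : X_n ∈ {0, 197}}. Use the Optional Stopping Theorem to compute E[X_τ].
E[X_τ] = 61

X_n is a martingale and τ is a bounded-mean stopping time (indeed τ is finite a.s. with bounded expectation since the walk is in a bounded region). By the OST, E[X_τ] = E[X_0] = 61. Equivalently: E[X_τ] = 197 · P(hit 197 first) + 0 · P(hit 0 first) = 197 · (61/197) = 61.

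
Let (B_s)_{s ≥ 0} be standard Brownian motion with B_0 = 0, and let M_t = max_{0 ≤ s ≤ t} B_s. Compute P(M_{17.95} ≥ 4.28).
P(M_{17.95} ≥ 4.28) = 2·P(B_{17.95} ≥ 4.28) = 2(1 − Φ(4.28/√17.95)) ≈ 0.3124

By the reflection principle for Brownian motion, P(M_t ≥ a) = 2 · P(B_t ≥ a) for a ≥ 0. Since B_t ~ N(0, t), P(B_t ≥ 4.28) = 1 − Φ(4.28/√t) = 1 − Φ(4.28/√17.95) = 1 − Φ(1.0102). So
  P(M_{17.95} ≥ 4.28) = 2(1 − Φ(1.0102)) ≈ 0.3124.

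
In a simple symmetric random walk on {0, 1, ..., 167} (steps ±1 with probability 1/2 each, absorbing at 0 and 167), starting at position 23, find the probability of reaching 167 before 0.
P(hit 167 before 0) = 23/167

Let u_k = P(hit 167 before 0 | start at k). Then u_0 = 0, u_167 = 1, and u_k = u_{k-1}/2 + u_{k+1}/2 for 1 ≤ k ≤ 166. This harmonic recurrence is solved by u_k = k/167, giving u_23 = 23/167.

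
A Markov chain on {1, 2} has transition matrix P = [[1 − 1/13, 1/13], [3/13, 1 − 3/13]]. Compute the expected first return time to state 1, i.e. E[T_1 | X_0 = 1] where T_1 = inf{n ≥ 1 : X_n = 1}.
E[T_1 | X_0 = 1] = 1/π_1 = 4/3

For an irreducible recurrent Markov chain with stationary distribution π, E[T_i | X_0 = i] = 1/π_i (Kac's formula). Here π_1 = (3/13)/(1/13 + 3/13) = (3/13)/(4/13) = 3/4, so E[T_1 | X_0 = 1] = 1/π_1 = (1/13 + 3/13)/(3/13) = (4/13)/(3/13) = 4/3.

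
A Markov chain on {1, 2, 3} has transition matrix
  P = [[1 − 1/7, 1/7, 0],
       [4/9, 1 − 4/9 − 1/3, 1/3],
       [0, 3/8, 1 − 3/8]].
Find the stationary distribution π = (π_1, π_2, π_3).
π = (28/45, 1/5, 8/45)

This is a birth-death chain on three states, which satisfies detailed balance: π_1 · P_{12} = π_2 · P_{21} and π_2 · P_{23} = π_3 · P_{32}.
From π_1 · 1/7 = π_2 · 4/9: π_2/π_1 = (1/7)/(4/9) = 9/28.
From π_2 · 1/3 = π_3 · 3/8: π_3/π_2 = (1/3)/(3/8) = 8/9.
Take π_1 proportional to 1; then unnormalized π = (1, 9/28, 2/7). Normalize by dividing by the sum 45/28:
  π = (28/45, 1/5, 8/45).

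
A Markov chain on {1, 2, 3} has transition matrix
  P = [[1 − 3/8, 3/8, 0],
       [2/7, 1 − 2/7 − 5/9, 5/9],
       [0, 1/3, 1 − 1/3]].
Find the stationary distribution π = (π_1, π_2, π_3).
π = (2/9, 7/24, 35/72)

This is a birth-death chain on three states, which satisfies detailed balance: π_1 · P_{12} = π_2 · P_{21} and π_2 · P_{23} = π_3 · P_{32}.
From π_1 · 3/8 = π_2 · 2/7: π_2/π_1 = (3/8)/(2/7) = 21/16.
From π_2 · 5/9 = π_3 · 1/3: π_3/π_2 = (5/9)/(1/3) = 5/3.
Take π_1 proportional to 1; then unnormalized π = (1, 21/16, 35/16). Normalize by dividing by the sum 9/2:
  π = (2/9, 7/24, 35/72).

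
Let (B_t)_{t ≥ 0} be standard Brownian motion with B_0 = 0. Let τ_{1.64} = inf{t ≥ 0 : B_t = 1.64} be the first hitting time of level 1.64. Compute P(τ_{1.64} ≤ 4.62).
P(τ_{1.64} ≤ 4.62) = 2(1 − Φ(1.64/√4.62)) = 2(1 − Φ(0.7630)) ≈ 0.4455

By the reflection principle for standard BM, P(τ_b ≤ t) = 2 · P(B_t ≥ b). Since B_t ~ N(0, t), P(B_t ≥ 1.64) = 1 − Φ(1.64/√t) = 1 − Φ(1.64/√4.62) = 1 − Φ(0.7630) ≈ 0.22273. Doubling: P(τ_{1.64} ≤ 4.62) ≈ 2 · 0.22273 = 0.44546 ≈ 0.4455.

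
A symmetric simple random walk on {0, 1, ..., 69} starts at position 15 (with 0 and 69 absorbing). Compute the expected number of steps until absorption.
E[τ | X_0 = 15] = 810

Let v_k = E[τ | X_0 = k]. Boundary: v_0 = v_69 = 0. Recurrence: v_k = 1 + (v_{k-1} + v_{k+1})/2 for 1 ≤ k ≤ 68. The particular solution to v_k − (v_{k-1} + v_{k+1})/2 = 1 is v_k = −k^2. Adding homogeneous solution A + B k and matching boundaries gives v_k = k (69 − k). Substituting k = 15: v_15 = 15 · 54 = 810.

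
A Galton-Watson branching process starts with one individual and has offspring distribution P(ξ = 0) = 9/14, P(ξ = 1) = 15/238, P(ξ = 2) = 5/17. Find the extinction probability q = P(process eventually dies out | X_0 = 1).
q = 1

Mean offspring μ = 0·9/14 + 1·15/238 + 2·5/17 = 155/238 ≤ 1. For μ ≤ 1 with offspring not concentrated at 1, the Galton-Watson process goes extinct almost surely, so q = 1.
(Algebraic check: The pgf is f(s) = 9/14 + 15/238·s + 5/17·s². The extinction probability q is the smallest fixed point of f in [0, 1]. Setting s = f(s):
  5/17·s² + (15/238 − 1)·s + 9/14 = 0
  5/17·s² − (9/14 + 5/17)·s + 9/14 = 0
which factors as (s − 1)·(5/17·s − 9/14) = 0, giving roots s = 1 and s = (9/14)/(5/17) = 153/70. Since 153/70 ≥ 1, the smallest root in [0, 1] is s = 1.)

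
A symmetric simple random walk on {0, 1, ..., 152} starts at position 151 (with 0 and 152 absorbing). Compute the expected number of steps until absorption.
E[τ | X_0 = 151] = 151

Let v_k = E[τ | X_0 = k]. Boundary: v_0 = v_152 = 0. Recurrence: v_k = 1 + (v_{k-1} + v_{k+1})/2 for 1 ≤ k ≤ 151. The particular solution to v_k − (v_{k-1} + v_{k+1})/2 = 1 is v_k = −k^2. Adding homogeneous solution A + B k and matching boundaries gives v_k = k (152 − k). Substituting k = 151: v_151 = 151 · 1 = 151.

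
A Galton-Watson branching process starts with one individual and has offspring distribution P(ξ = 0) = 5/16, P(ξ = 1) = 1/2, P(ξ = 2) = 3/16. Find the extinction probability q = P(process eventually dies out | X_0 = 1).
q = 1

Mean offspring μ = 0·5/16 + 1·1/2 + 2·3/16 = 7/8 ≤ 1. For μ ≤ 1 with offspring not concentrated at 1, the Galton-Watson process goes extinct almost surely, so q = 1.
(Algebraic check: The pgf is f(s) = 5/16 + 1/2·s + 3/16·s². The extinction probability q is the smallest fixed point of f in [0, 1]. Setting s = f(s):
  3/16·s² + (1/2 − 1)·s + 5/16 = 0
  3/16·s² − (5/16 + 3/16)·s + 5/16 = 0
which factors as (s − 1)·(3/16·s − 5/16) = 0, giving roots s = 1 and s = (5/16)/(3/16) = 5/3. Since 5/3 ≥ 1, the smallest root in [0, 1] is s = 1.)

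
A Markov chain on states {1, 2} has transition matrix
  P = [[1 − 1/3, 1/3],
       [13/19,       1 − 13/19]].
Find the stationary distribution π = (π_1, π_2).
π_1 = 39/58, π_2 = 19/58

Solve πP = π with π_1 + π_2 = 1. From πP = π: π_1 · (1 − 1/3) + π_2 · 13/19 = π_1 ⇒ π_2 · 13/19 = π_1 · 1/3 ⇒ π_2/π_1 = (1/3)/(13/19) = 19/39. Together with π_1 + π_2 = 1:
  π_1 = (13/19)/(1/3 + 13/19) = (13/19)/(58/57) = 39/58,
  π_2 = (1/3)/(1/3 + 13/19) = (1/3)/(58/57) = 19/58.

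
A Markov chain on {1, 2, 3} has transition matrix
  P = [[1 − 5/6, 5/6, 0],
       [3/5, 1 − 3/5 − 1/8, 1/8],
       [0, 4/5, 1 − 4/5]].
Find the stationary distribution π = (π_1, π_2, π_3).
π = (576/1501, 800/1501, 125/1501)

This is a birth-death chain on three states, which satisfies detailed balance: π_1 · P_{12} = π_2 · P_{21} and π_2 · P_{23} = π_3 · P_{32}.
From π_1 · 5/6 = π_2 · 3/5: π_2/π_1 = (5/6)/(3/5) = 25/18.
From π_2 · 1/8 = π_3 · 4/5: π_3/π_2 = (1/8)/(4/5) = 5/32.
Take π_1 proportional to 1; then unnormalized π = (1, 25/18, 125/576). Normalize by dividing by the sum 1501/576:
  π = (576/1501, 800/1501, 125/1501).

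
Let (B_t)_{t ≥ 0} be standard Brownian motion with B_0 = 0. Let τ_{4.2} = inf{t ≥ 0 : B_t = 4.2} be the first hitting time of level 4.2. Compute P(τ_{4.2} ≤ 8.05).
P(τ_{4.2} ≤ 8.05) = 2(1 − Φ(4.2/√8.05)) = 2(1 − Φ(1.4803)) ≈ 0.1388

By the reflection principle for standard BM, P(τ_b ≤ t) = 2 · P(B_t ≥ b). Since B_t ~ N(0, t), P(B_t ≥ 4.2) = 1 − Φ(4.2/√t) = 1 − Φ(4.2/√8.05) = 1 − Φ(1.4803) ≈ 0.06940. Doubling: P(τ_{4.2} ≤ 8.05) ≈ 2 · 0.06940 = 0.13880 ≈ 0.1388.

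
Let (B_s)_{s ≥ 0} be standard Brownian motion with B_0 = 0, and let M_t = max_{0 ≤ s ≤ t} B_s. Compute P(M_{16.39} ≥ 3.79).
P(M_{16.39} ≥ 3.79) = 2·P(B_{16.39} ≥ 3.79) = 2(1 − Φ(3.79/√16.39)) ≈ 0.3492

By the reflection principle for Brownian motion, P(M_t ≥ a) = 2 · P(B_t ≥ a) for a ≥ 0. Since B_t ~ N(0, t), P(B_t ≥ 3.79) = 1 − Φ(3.79/√t) = 1 − Φ(3.79/√16.39) = 1 − Φ(0.9362). So
  P(M_{16.39} ≥ 3.79) = 2(1 − Φ(0.9362)) ≈ 0.3492.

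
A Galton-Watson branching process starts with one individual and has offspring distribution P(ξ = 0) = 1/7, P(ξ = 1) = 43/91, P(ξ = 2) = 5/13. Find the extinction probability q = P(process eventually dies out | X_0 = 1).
q = 13/35

The pgf is f(s) = 1/7 + 43/91·s + 5/13·s². The extinction probability q is the smallest fixed point of f in [0, 1]. Setting s = f(s):
  5/13·s² + (43/91 − 1)·s + 1/7 = 0
  5/13·s² − (1/7 + 5/13)·s + 1/7 = 0
which factors as (s − 1)·(5/13·s − 1/7) = 0, giving roots s = 1 and s = (1/7)/(5/13) = 13/35.
Mean offspring μ = 43/91 + 2·5/13 = 113/91 > 1 (supercritical), so q < 1. The extinction probability is the smaller root: q = (1/7)/(5/13) = 13/35.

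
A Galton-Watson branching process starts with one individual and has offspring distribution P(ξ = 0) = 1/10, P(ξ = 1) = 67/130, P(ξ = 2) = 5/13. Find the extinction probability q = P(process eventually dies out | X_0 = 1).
q = 13/50

The pgf is f(s) = 1/10 + 67/130·s + 5/13·s². The extinction probability q is the smallest fixed point of f in [0, 1]. Setting s = f(s):
  5/13·s² + (67/130 − 1)·s + 1/10 = 0
  5/13·s² − (1/10 + 5/13)·s + 1/10 = 0
which factors as (s − 1)·(5/13·s − 1/10) = 0, giving roots s = 1 and s = (1/10)/(5/13) = 13/50.
Mean offspring μ = 67/130 + 2·5/13 = 167/130 > 1 (supercritical), so q < 1. The extinction probability is the smaller root: q = (1/10)/(5/13) = 13/50.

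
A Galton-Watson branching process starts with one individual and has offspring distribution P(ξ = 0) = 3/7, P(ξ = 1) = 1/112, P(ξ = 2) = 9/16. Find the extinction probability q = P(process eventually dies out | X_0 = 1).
q = 16/21

The pgf is f(s) = 3/7 + 1/112·s + 9/16·s². The extinction probability q is the smallest fixed point of f in [0, 1]. Setting s = f(s):
  9/16·s² + (1/112 − 1)·s + 3/7 = 0
  9/16·s² − (3/7 + 9/16)·s + 3/7 = 0
which factors as (s − 1)·(9/16·s − 3/7) = 0, giving roots s = 1 and s = (3/7)/(9/16) = 16/21.
Mean offspring μ = 1/112 + 2·9/16 = 127/112 > 1 (supercritical), so q < 1. The extinction probability is the smaller root: q = (3/7)/(9/16) = 16/21.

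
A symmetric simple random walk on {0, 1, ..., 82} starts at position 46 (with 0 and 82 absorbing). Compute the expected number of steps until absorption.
E[τ | X_0 = 46] = 1656

Let v_k = E[τ | X_0 = k]. Boundary: v_0 = v_82 = 0. Recurrence: v_k = 1 + (v_{k-1} + v_{k+1})/2 for 1 ≤ k ≤ 81. The particular solution to v_k − (v_{k-1} + v_{k+1})/2 = 1 is v_k = −k^2. Adding homogeneous solution A + B k and matching boundaries gives v_k = k (82 − k). Substituting k = 46: v_46 = 46 · 36 = 1656.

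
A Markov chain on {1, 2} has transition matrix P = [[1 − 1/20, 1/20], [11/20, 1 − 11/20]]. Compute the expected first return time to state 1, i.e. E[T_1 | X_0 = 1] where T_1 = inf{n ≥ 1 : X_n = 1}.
E[T_1 | X_0 = 1] = 1/π_1 = 12/11

For an irreducible recurrent Markov chain with stationary distribution π, E[T_i | X_0 = i] = 1/π_i (Kac's formula). Here π_1 = (11/20)/(1/20 + 11/20) = (11/20)/(3/5) = 11/12, so E[T_1 | X_0 = 1] = 1/π_1 = (1/20 + 11/20)/(11/20) = (3/5)/(11/20) = 12/11.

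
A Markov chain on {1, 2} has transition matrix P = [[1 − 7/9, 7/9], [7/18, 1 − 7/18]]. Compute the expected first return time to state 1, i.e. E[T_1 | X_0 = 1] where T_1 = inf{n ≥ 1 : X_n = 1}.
E[T_1 | X_0 = 1] = 1/π_1 = 3

For an irreducible recurrent Markov chain with stationary distribution π, E[T_i | X_0 = i] = 1/π_i (Kac's formula). Here π_1 = (7/18)/(7/9 + 7/18) = (7/18)/(7/6) = 1/3, so E[T_1 | X_0 = 1] = 1/π_1 = (7/9 + 7/18)/(7/18) = (7/6)/(7/18) = 3.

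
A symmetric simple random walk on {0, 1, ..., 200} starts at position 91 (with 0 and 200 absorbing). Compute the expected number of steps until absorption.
E[τ | X_0 = 91] = 9919

Let v_k = E[τ | X_0 = k]. Boundary: v_0 = v_200 = 0. Recurrence: v_k = 1 + (v_{k-1} + v_{k+1})/2 for 1 ≤ k ≤ 199. The particular solution to v_k − (v_{k-1} + v_{k+1})/2 = 1 is v_k = −k^2. Adding homogeneous solution A + B k and matching boundaries gives v_k = k (200 − k). Substituting k = 91: v_91 = 91 · 109 = 9919.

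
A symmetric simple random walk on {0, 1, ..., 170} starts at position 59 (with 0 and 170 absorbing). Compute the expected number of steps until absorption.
E[τ | X_0 = 59] = 6549

Let v_k = E[τ | X_0 = k]. Boundary: v_0 = v_170 = 0. Recurrence: v_k = 1 + (v_{k-1} + v_{k+1})/2 for 1 ≤ k ≤ 169. The particular solution to v_k − (v_{k-1} + v_{k+1})/2 = 1 is v_k = −k^2. Adding homogeneous solution A + B k and matching boundaries gives v_k = k (170 − k). Substituting k = 59: v_59 = 59 · 111 = 6549.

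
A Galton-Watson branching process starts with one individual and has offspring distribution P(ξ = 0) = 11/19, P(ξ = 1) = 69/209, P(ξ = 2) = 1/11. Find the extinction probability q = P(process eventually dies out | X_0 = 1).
q = 1

Mean offspring μ = 0·11/19 + 1·69/209 + 2·1/11 = 107/209 ≤ 1. For μ ≤ 1 with offspring not concentrated at 1, the Galton-Watson process goes extinct almost surely, so q = 1.
(Algebraic check: The pgf is f(s) = 11/19 + 69/209·s + 1/11·s². The extinction probability q is the smallest fixed point of f in [0, 1]. Setting s = f(s):
  1/11·s² + (69/209 − 1)·s + 11/19 = 0
  1/11·s² − (11/19 + 1/11)·s + 11/19 = 0
which factors as (s − 1)·(1/11·s − 11/19) = 0, giving roots s = 1 and s = (11/19)/(1/11) = 121/19. Since 121/19 ≥ 1, the smallest root in [0, 1] is s = 1.)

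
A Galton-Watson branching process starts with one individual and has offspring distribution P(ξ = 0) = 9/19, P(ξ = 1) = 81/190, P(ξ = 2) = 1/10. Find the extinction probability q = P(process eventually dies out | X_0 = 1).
q = 1

Mean offspring μ = 0·9/19 + 1·81/190 + 2·1/10 = 119/190 ≤ 1. For μ ≤ 1 with offspring not concentrated at 1, the Galton-Watson process goes extinct almost surely, so q = 1.
(Algebraic check: The pgf is f(s) = 9/19 + 81/190·s + 1/10·s². The extinction probability q is the smallest fixed point of f in [0, 1]. Setting s = f(s):
  1/10·s² + (81/190 − 1)·s + 9/19 = 0
  1/10·s² − (9/19 + 1/10)·s + 9/19 = 0
which factors as (s − 1)·(1/10·s − 9/19) = 0, giving roots s = 1 and s = (9/19)/(1/10) = 90/19. Since 90/19 ≥ 1, the smallest root in [0, 1] is s = 1.)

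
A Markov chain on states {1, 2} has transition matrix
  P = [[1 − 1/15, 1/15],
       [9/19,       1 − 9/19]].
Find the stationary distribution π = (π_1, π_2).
π_1 = 135/154, π_2 = 19/154

Solve πP = π with π_1 + π_2 = 1. From πP = π: π_1 · (1 − 1/15) + π_2 · 9/19 = π_1 ⇒ π_2 · 9/19 = π_1 · 1/15 ⇒ π_2/π_1 = (1/15)/(9/19) = 19/135. Together with π_1 + π_2 = 1:
  π_1 = (9/19)/(1/15 + 9/19) = (9/19)/(154/285) = 135/154,
  π_2 = (1/15)/(1/15 + 9/19) = (1/15)/(154/285) = 19/154.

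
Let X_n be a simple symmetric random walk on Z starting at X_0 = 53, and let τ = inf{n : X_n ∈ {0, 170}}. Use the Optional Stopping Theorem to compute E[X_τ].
E[X_τ] = 53

X_n is a martingale and τ is a bounded-mean stopping time (indeed τ is finite a.s. with bounded expectation since the walk is in a bounded region). By the OST, E[X_τ] = E[X_0] = 53. Equivalently: E[X_τ] = 170 · P(hit 170 first) + 0 · P(hit 0 first) = 170 · (53/170) = 53.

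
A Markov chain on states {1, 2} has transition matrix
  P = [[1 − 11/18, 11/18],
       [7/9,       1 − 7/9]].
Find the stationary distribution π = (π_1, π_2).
π_1 = 14/25, π_2 = 11/25

Solve πP = π with π_1 + π_2 = 1. From πP = π: π_1 · (1 − 11/18) + π_2 · 7/9 = π_1 ⇒ π_2 · 7/9 = π_1 · 11/18 ⇒ π_2/π_1 = (11/18)/(7/9) = 11/14. Together with π_1 + π_2 = 1:
  π_1 = (7/9)/(11/18 + 7/9) = (7/9)/(25/18) = 14/25,
  π_2 = (11/18)/(11/18 + 7/9) = (11/18)/(25/18) = 11/25.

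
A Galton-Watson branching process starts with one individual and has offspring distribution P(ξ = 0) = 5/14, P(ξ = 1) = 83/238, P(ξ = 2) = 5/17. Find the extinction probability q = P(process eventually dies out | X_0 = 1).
q = 1

Mean offspring μ = 0·5/14 + 1·83/238 + 2·5/17 = 223/238 ≤ 1. For μ ≤ 1 with offspring not concentrated at 1, the Galton-Watson process goes extinct almost surely, so q = 1.
(Algebraic check: The pgf is f(s) = 5/14 + 83/238·s + 5/17·s². The extinction probability q is the smallest fixed point of f in [0, 1]. Setting s = f(s):
  5/17·s² + (83/238 − 1)·s + 5/14 = 0
  5/17·s² − (5/14 + 5/17)·s + 5/14 = 0
which factors as (s − 1)·(5/17·s − 5/14) = 0, giving roots s = 1 and s = (5/14)/(5/17) = 17/14. Since 17/14 ≥ 1, the smallest root in [0, 1] is s = 1.)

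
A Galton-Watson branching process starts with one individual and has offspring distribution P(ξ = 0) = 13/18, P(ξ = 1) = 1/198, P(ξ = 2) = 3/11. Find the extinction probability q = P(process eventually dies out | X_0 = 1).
q = 1

Mean offspring μ = 0·13/18 + 1·1/198 + 2·3/11 = 109/198 ≤ 1. For μ ≤ 1 with offspring not concentrated at 1, the Galton-Watson process goes extinct almost surely, so q = 1.
(Algebraic check: The pgf is f(s) = 13/18 + 1/198·s + 3/11·s². The extinction probability q is the smallest fixed point of f in [0, 1]. Setting s = f(s):
  3/11·s² + (1/198 − 1)·s + 13/18 = 0
  3/11·s² − (13/18 + 3/11)·s + 13/18 = 0
which factors as (s − 1)·(3/11·s − 13/18) = 0, giving roots s = 1 and s = (13/18)/(3/11) = 143/54. Since 143/54 ≥ 1, the smallest root in [0, 1] is s = 1.)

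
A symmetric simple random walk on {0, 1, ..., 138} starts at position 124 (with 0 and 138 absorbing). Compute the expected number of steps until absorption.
E[τ | X_0 = 124] = 1736

Let v_k = E[τ | X_0 = k]. Boundary: v_0 = v_138 = 0. Recurrence: v_k = 1 + (v_{k-1} + v_{k+1})/2 for 1 ≤ k ≤ 137. The particular solution to v_k − (v_{k-1} + v_{k+1})/2 = 1 is v_k = −k^2. Adding homogeneous solution A + B k and matching boundaries gives v_k = k (138 − k). Substituting k = 124: v_124 = 124 · 14 = 1736.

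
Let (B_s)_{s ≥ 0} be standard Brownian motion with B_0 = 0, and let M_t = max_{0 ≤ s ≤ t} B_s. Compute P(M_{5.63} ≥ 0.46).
P(M_{5.63} ≥ 0.46) = 2·P(B_{5.63} ≥ 0.46) = 2(1 − Φ(0.46/√5.63)) ≈ 0.8463

By the reflection principle for Brownian motion, P(M_t ≥ a) = 2 · P(B_t ≥ a) for a ≥ 0. Since B_t ~ N(0, t), P(B_t ≥ 0.46) = 1 − Φ(0.46/√t) = 1 − Φ(0.46/√5.63) = 1 − Φ(0.1939). So
  P(M_{5.63} ≥ 0.46) = 2(1 − Φ(0.1939)) ≈ 0.8463.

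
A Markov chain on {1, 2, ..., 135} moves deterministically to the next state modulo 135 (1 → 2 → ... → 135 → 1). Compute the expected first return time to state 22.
E[T_22 | X_0 = 22] = 135

The chain cycles deterministically, so starting at state 22 it returns in exactly 135 steps. Equivalently, the stationary distribution is uniform π_j = 1/135 for every state j, so by Kac's formula E[T_22] = 1/π_22 = 135.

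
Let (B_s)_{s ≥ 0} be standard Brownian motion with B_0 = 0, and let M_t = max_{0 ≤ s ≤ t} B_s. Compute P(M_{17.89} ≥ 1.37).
P(M_{17.89} ≥ 1.37) = 2·P(B_{17.89} ≥ 1.37) = 2(1 − Φ(1.37/√17.89)) ≈ 0.7460

By the reflection principle for Brownian motion, P(M_t ≥ a) = 2 · P(B_t ≥ a) for a ≥ 0. Since B_t ~ N(0, t), P(B_t ≥ 1.37) = 1 − Φ(1.37/√t) = 1 − Φ(1.37/√17.89) = 1 − Φ(0.3239). So
  P(M_{17.89} ≥ 1.37) = 2(1 − Φ(0.3239)) ≈ 0.7460.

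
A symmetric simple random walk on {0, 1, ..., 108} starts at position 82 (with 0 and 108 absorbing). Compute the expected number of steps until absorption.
E[τ | X_0 = 82] = 2132

Let v_k = E[τ | X_0 = k]. Boundary: v_0 = v_108 = 0. Recurrence: v_k = 1 + (v_{k-1} + v_{k+1})/2 for 1 ≤ k ≤ 107. The particular solution to v_k − (v_{k-1} + v_{k+1})/2 = 1 is v_k = −k^2. Adding homogeneous solution A + B k and matching boundaries gives v_k = k (108 − k). Substituting k = 82: v_82 = 82 · 26 = 2132.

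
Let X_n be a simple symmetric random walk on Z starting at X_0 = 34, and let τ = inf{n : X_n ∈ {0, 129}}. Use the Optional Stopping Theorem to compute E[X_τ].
E[X_τ] = 34

X_n is a martingale and τ is a bounded-mean stopping time (indeed τ is finite a.s. with bounded expectation since the walk is in a bounded region). By the OST, E[X_τ] = E[X_0] = 34. Equivalently: E[X_τ] = 129 · P(hit 129 first) + 0 · P(hit 0 first) = 129 · (34/129) = 34.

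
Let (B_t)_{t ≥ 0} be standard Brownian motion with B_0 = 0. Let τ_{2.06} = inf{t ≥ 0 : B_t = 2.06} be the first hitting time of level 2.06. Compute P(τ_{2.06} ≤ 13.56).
P(τ_{2.06} ≤ 13.56) = 2(1 − Φ(2.06/√13.56)) = 2(1 − Φ(0.5594)) ≈ 0.5759

By the reflection principle for standard BM, P(τ_b ≤ t) = 2 · P(B_t ≥ b). Since B_t ~ N(0, t), P(B_t ≥ 2.06) = 1 − Φ(2.06/√t) = 1 − Φ(2.06/√13.56) = 1 − Φ(0.5594) ≈ 0.28794. Doubling: P(τ_{2.06} ≤ 13.56) ≈ 2 · 0.28794 = 0.57588 ≈ 0.5759.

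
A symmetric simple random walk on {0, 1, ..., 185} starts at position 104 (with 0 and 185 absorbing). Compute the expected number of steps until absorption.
E[τ | X_0 = 104] = 8424

Let v_k = E[τ | X_0 = k]. Boundary: v_0 = v_185 = 0. Recurrence: v_k = 1 + (v_{k-1} + v_{k+1})/2 for 1 ≤ k ≤ 184. The particular solution to v_k − (v_{k-1} + v_{k+1})/2 = 1 is v_k = −k^2. Adding homogeneous solution A + B k and matching boundaries gives v_k = k (185 − k). Substituting k = 104: v_104 = 104 · 81 = 8424.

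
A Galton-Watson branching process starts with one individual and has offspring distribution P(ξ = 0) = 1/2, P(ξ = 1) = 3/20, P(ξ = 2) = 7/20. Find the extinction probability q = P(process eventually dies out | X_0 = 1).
q = 1

Mean offspring μ = 0·1/2 + 1·3/20 + 2·7/20 = 17/20 ≤ 1. For μ ≤ 1 with offspring not concentrated at 1, the Galton-Watson process goes extinct almost surely, so q = 1.
(Algebraic check: The pgf is f(s) = 1/2 + 3/20·s + 7/20·s². The extinction probability q is the smallest fixed point of f in [0, 1]. Setting s = f(s):
  7/20·s² + (3/20 − 1)·s + 1/2 = 0
  7/20·s² − (1/2 + 7/20)·s + 1/2 = 0
which factors as (s − 1)·(7/20·s − 1/2) = 0, giving roots s = 1 and s = (1/2)/(7/20) = 10/7. Since 10/7 ≥ 1, the smallest root in [0, 1] is s = 1.)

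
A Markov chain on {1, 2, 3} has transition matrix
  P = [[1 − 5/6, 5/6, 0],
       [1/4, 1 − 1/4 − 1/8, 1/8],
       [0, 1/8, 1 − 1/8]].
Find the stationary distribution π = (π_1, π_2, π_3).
π = (3/23, 10/23, 10/23)

This is a birth-death chain on three states, which satisfies detailed balance: π_1 · P_{12} = π_2 · P_{21} and π_2 · P_{23} = π_3 · P_{32}.
From π_1 · 5/6 = π_2 · 1/4: π_2/π_1 = (5/6)/(1/4) = 10/3.
From π_2 · 1/8 = π_3 · 1/8: π_3/π_2 = (1/8)/(1/8) = 1.
Take π_1 proportional to 1; then unnormalized π = (1, 10/3, 10/3). Normalize by dividing by the sum 23/3:
  π = (3/23, 10/23, 10/23).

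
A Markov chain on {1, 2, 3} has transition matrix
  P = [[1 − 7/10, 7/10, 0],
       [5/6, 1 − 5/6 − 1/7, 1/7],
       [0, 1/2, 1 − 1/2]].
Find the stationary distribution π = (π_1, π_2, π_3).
π = (25/52, 21/52, 3/26)

This is a birth-death chain on three states, which satisfies detailed balance: π_1 · P_{12} = π_2 · P_{21} and π_2 · P_{23} = π_3 · P_{32}.
From π_1 · 7/10 = π_2 · 5/6: π_2/π_1 = (7/10)/(5/6) = 21/25.
From π_2 · 1/7 = π_3 · 1/2: π_3/π_2 = (1/7)/(1/2) = 2/7.
Take π_1 proportional to 1; then unnormalized π = (1, 21/25, 6/25). Normalize by dividing by the sum 52/25:
  π = (25/52, 21/52, 3/26).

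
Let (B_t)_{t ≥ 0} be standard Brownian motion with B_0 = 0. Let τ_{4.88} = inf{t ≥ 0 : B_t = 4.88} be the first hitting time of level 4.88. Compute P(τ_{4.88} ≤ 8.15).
P(τ_{4.88} ≤ 8.15) = 2(1 − Φ(4.88/√8.15)) = 2(1 − Φ(1.7094)) ≈ 0.0874

By the reflection principle for standard BM, P(τ_b ≤ t) = 2 · P(B_t ≥ b). Since B_t ~ N(0, t), P(B_t ≥ 4.88) = 1 − Φ(4.88/√t) = 1 − Φ(4.88/√8.15) = 1 − Φ(1.7094) ≈ 0.04369. Doubling: P(τ_{4.88} ≤ 8.15) ≈ 2 · 0.04369 = 0.08738 ≈ 0.0874.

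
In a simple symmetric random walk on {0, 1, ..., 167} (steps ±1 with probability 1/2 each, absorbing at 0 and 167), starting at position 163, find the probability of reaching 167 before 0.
P(hit 167 before 0) = 163/167

Let u_k = P(hit 167 before 0 | start at k). Then u_0 = 0, u_167 = 1, and u_k = u_{k-1}/2 + u_{k+1}/2 for 1 ≤ k ≤ 166. This harmonic recurrence is solved by u_k = k/167, giving u_163 = 163/167.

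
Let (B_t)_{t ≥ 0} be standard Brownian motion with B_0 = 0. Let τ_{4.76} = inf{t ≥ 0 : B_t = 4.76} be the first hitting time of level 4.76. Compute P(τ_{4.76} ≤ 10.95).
P(τ_{4.76} ≤ 10.95) = 2(1 − Φ(4.76/√10.95)) = 2(1 − Φ(1.4385)) ≈ 0.1503

By the reflection principle for standard BM, P(τ_b ≤ t) = 2 · P(B_t ≥ b). Since B_t ~ N(0, t), P(B_t ≥ 4.76) = 1 − Φ(4.76/√t) = 1 − Φ(4.76/√10.95) = 1 − Φ(1.4385) ≈ 0.07515. Doubling: P(τ_{4.76} ≤ 10.95) ≈ 2 · 0.07515 = 0.15030 ≈ 0.1503.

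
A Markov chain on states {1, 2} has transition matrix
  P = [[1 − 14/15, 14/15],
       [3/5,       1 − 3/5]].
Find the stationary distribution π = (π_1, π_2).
π_1 = 9/23, π_2 = 14/23

Solve πP = π with π_1 + π_2 = 1. From πP = π: π_1 · (1 − 14/15) + π_2 · 3/5 = π_1 ⇒ π_2 · 3/5 = π_1 · 14/15 ⇒ π_2/π_1 = (14/15)/(3/5) = 14/9. Together with π_1 + π_2 = 1:
  π_1 = (3/5)/(14/15 + 3/5) = (3/5)/(23/15) = 9/23,
  π_2 = (14/15)/(14/15 + 3/5) = (14/15)/(23/15) = 14/23.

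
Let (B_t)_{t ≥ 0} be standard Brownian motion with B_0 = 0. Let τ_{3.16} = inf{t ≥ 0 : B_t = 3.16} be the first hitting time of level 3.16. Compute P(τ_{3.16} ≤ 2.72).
P(τ_{3.16} ≤ 2.72) = 2(1 − Φ(3.16/√2.72)) = 2(1 − Φ(1.9160)) ≈ 0.0554

By the reflection principle for standard BM, P(τ_b ≤ t) = 2 · P(B_t ≥ b). Since B_t ~ N(0, t), P(B_t ≥ 3.16) = 1 − Φ(3.16/√t) = 1 − Φ(3.16/√2.72) = 1 − Φ(1.9160) ≈ 0.02768. Doubling: P(τ_{3.16} ≤ 2.72) ≈ 2 · 0.02768 = 0.05536 ≈ 0.0554.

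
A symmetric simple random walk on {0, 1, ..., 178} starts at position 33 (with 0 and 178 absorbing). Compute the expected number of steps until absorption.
E[τ | X_0 = 33] = 4785

Let v_k = E[τ | X_0 = k]. Boundary: v_0 = v_178 = 0. Recurrence: v_k = 1 + (v_{k-1} + v_{k+1})/2 for 1 ≤ k ≤ 177. The particular solution to v_k − (v_{k-1} + v_{k+1})/2 = 1 is v_k = −k^2. Adding homogeneous solution A + B k and matching boundaries gives v_k = k (178 − k). Substituting k = 33: v_33 = 33 · 145 = 4785.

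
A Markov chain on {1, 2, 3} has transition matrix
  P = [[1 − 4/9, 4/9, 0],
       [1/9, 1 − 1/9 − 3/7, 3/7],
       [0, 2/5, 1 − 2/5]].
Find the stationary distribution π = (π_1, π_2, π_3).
π = (7/65, 28/65, 6/13)

This is a birth-death chain on three states, which satisfies detailed balance: π_1 · P_{12} = π_2 · P_{21} and π_2 · P_{23} = π_3 · P_{32}.
From π_1 · 4/9 = π_2 · 1/9: π_2/π_1 = (4/9)/(1/9) = 4.
From π_2 · 3/7 = π_3 · 2/5: π_3/π_2 = (3/7)/(2/5) = 15/14.
Take π_1 proportional to 1; then unnormalized π = (1, 4, 30/7). Normalize by dividing by the sum 65/7:
  π = (7/65, 28/65, 6/13).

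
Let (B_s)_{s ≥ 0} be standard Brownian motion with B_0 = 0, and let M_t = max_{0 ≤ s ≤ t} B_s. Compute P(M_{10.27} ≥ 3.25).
P(M_{10.27} ≥ 3.25) = 2·P(B_{10.27} ≥ 3.25) = 2(1 − Φ(3.25/√10.27)) ≈ 0.3105

By the reflection principle for Brownian motion, P(M_t ≥ a) = 2 · P(B_t ≥ a) for a ≥ 0. Since B_t ~ N(0, t), P(B_t ≥ 3.25) = 1 − Φ(3.25/√t) = 1 − Φ(3.25/√10.27) = 1 − Φ(1.0141). So
  P(M_{10.27} ≥ 3.25) = 2(1 − Φ(1.0141)) ≈ 0.3105.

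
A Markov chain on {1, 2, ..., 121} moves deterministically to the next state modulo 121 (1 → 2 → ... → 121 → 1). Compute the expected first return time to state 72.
E[T_72 | X_0 = 72] = 121

The chain cycles deterministically, so starting at state 72 it returns in exactly 121 steps. Equivalently, the stationary distribution is uniform π_j = 1/121 for every state j, so by Kac's formula E[T_72] = 1/π_72 = 121.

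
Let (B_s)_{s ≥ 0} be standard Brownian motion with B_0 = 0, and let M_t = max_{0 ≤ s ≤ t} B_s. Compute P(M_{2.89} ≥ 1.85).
P(M_{2.89} ≥ 1.85) = 2·P(B_{2.89} ≥ 1.85) = 2(1 − Φ(1.85/√2.89)) ≈ 0.2765

By the reflection principle for Brownian motion, P(M_t ≥ a) = 2 · P(B_t ≥ a) for a ≥ 0. Since B_t ~ N(0, t), P(B_t ≥ 1.85) = 1 − Φ(1.85/√t) = 1 − Φ(1.85/√2.89) = 1 − Φ(1.0882). So
  P(M_{2.89} ≥ 1.85) = 2(1 − Φ(1.0882)) ≈ 0.2765.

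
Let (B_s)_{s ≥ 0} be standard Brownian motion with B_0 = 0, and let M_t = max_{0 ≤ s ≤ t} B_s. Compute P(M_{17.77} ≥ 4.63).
P(M_{17.77} ≥ 4.63) = 2·P(B_{17.77} ≥ 4.63) = 2(1 − Φ(4.63/√17.77)) ≈ 0.2721

By the reflection principle for Brownian motion, P(M_t ≥ a) = 2 · P(B_t ≥ a) for a ≥ 0. Since B_t ~ N(0, t), P(B_t ≥ 4.63) = 1 − Φ(4.63/√t) = 1 − Φ(4.63/√17.77) = 1 − Φ(1.0983). So
  P(M_{17.77} ≥ 4.63) = 2(1 − Φ(1.0983)) ≈ 0.2721.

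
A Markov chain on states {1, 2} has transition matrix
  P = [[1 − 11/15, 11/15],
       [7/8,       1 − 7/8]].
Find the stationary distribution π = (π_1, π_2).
π_1 = 105/193, π_2 = 88/193

Solve πP = π with π_1 + π_2 = 1. From πP = π: π_1 · (1 − 11/15) + π_2 · 7/8 = π_1 ⇒ π_2 · 7/8 = π_1 · 11/15 ⇒ π_2/π_1 = (11/15)/(7/8) = 88/105. Together with π_1 + π_2 = 1:
  π_1 = (7/8)/(11/15 + 7/8) = (7/8)/(193/120) = 105/193,
  π_2 = (11/15)/(11/15 + 7/8) = (11/15)/(193/120) = 88/193.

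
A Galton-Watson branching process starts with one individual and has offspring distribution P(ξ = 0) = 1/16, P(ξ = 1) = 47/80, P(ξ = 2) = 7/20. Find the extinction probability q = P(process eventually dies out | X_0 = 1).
q = 5/28

The pgf is f(s) = 1/16 + 47/80·s + 7/20·s². The extinction probability q is the smallest fixed point of f in [0, 1]. Setting s = f(s):
  7/20·s² + (47/80 − 1)·s + 1/16 = 0
  7/20·s² − (1/16 + 7/20)·s + 1/16 = 0
which factors as (s − 1)·(7/20·s − 1/16) = 0, giving roots s = 1 and s = (1/16)/(7/20) = 5/28.
Mean offspring μ = 47/80 + 2·7/20 = 103/80 > 1 (supercritical), so q < 1. The extinction probability is the smaller root: q = (1/16)/(7/20) = 5/28.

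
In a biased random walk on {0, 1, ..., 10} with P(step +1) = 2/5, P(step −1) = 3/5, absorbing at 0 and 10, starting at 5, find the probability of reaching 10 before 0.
P(hit 10 before 0) = (1 − (3/2)^5) / (1 − (3/2)^10) = 32/275

Let u_k denote P(reach 10 before 0 | start at k). Boundary: u_0 = 0, u_10 = 1. Recurrence: u_k = 2/5·u_{k+1} + 3/5·u_{k-1} for 1 ≤ k ≤ 9. Try u_k = A + B·r^k with r = q/p = (3/5)/(2/5) = 3/2. Substitution satisfies the recurrence; boundary conditions give:
  u_k = (1 − r^k) / (1 − r^N) = (1 − (3/2)^5) / (1 − (3/2)^10) = 32/275.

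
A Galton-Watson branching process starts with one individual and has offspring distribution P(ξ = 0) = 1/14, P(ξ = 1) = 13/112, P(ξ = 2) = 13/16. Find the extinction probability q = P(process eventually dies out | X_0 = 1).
q = 8/91

The pgf is f(s) = 1/14 + 13/112·s + 13/16·s². The extinction probability q is the smallest fixed point of f in [0, 1]. Setting s = f(s):
  13/16·s² + (13/112 − 1)·s + 1/14 = 0
  13/16·s² − (1/14 + 13/16)·s + 1/14 = 0
which factors as (s − 1)·(13/16·s − 1/14) = 0, giving roots s = 1 and s = (1/14)/(13/16) = 8/91.
Mean offspring μ = 13/112 + 2·13/16 = 195/112 > 1 (supercritical), so q < 1. The extinction probability is the smaller root: q = (1/14)/(13/16) = 8/91.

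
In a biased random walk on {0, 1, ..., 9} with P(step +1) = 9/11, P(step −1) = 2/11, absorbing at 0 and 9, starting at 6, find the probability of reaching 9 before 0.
P(hit 9 before 0) = (1 − (2/9)^6) / (1 − (2/9)^9) = 537273/537337

Let u_k denote P(reach 9 before 0 | start at k). Boundary: u_0 = 0, u_9 = 1. Recurrence: u_k = 9/11·u_{k+1} + 2/11·u_{k-1} for 1 ≤ k ≤ 8. Try u_k = A + B·r^k with r = q/p = (2/11)/(9/11) = 2/9. Substitution satisfies the recurrence; boundary conditions give:
  u_k = (1 − r^k) / (1 − r^N) = (1 − (2/9)^6) / (1 − (2/9)^9) = 537273/537337.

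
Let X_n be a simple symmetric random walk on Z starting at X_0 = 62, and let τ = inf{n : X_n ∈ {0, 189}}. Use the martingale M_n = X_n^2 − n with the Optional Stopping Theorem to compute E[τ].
E[τ] = 7874

M_n = X_n^2 − n is a martingale (since E[X_{n+1}^2 | F_n] = X_n^2 + 1). By OST (τ has finite mean in a bounded region), E[M_τ] = E[M_0] = X_0^2 − 0 = 62^2 = 3844. Also E[M_τ] = E[X_τ^2] − E[τ]. The walk exits at 0 or 189, with P(hit 189 first) = 62/189, so E[X_τ^2] = 189^2 · 62/189 + 0 = 11718. Thus E[τ] = E[X_τ^2] − E[M_τ] = 11718 − 3844 = 7874 = 62(189 − 62) = 7874.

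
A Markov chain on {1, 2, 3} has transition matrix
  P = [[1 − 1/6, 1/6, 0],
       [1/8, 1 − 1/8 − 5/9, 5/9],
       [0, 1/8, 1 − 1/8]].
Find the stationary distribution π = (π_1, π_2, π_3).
π = (27/223, 36/223, 160/223)

This is a birth-death chain on three states, which satisfies detailed balance: π_1 · P_{12} = π_2 · P_{21} and π_2 · P_{23} = π_3 · P_{32}.
From π_1 · 1/6 = π_2 · 1/8: π_2/π_1 = (1/6)/(1/8) = 4/3.
From π_2 · 5/9 = π_3 · 1/8: π_3/π_2 = (5/9)/(1/8) = 40/9.
Take π_1 proportional to 1; then unnormalized π = (1, 4/3, 160/27). Normalize by dividing by the sum 223/27:
  π = (27/223, 36/223, 160/223).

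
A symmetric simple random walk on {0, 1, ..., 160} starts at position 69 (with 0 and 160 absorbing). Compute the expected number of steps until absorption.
E[τ | X_0 = 69] = 6279

Let v_k = E[τ | X_0 = k]. Boundary: v_0 = v_160 = 0. Recurrence: v_k = 1 + (v_{k-1} + v_{k+1})/2 for 1 ≤ k ≤ 159. The particular solution to v_k − (v_{k-1} + v_{k+1})/2 = 1 is v_k = −k^2. Adding homogeneous solution A + B k and matching boundaries gives v_k = k (160 − k). Substituting k = 69: v_69 = 69 · 91 = 6279.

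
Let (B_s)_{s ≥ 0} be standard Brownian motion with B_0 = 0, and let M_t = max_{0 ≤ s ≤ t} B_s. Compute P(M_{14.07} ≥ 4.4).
P(M_{14.07} ≥ 4.4) = 2·P(B_{14.07} ≥ 4.4) = 2(1 − Φ(4.4/√14.07)) ≈ 0.2408

By the reflection principle for Brownian motion, P(M_t ≥ a) = 2 · P(B_t ≥ a) for a ≥ 0. Since B_t ~ N(0, t), P(B_t ≥ 4.4) = 1 − Φ(4.4/√t) = 1 − Φ(4.4/√14.07) = 1 − Φ(1.1730). So
  P(M_{14.07} ≥ 4.4) = 2(1 − Φ(1.1730)) ≈ 0.2408.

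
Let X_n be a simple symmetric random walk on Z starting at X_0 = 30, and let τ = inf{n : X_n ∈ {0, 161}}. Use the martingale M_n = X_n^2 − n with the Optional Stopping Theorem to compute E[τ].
E[τ] = 3930

M_n = X_n^2 − n is a martingale (since E[X_{n+1}^2 | F_n] = X_n^2 + 1). By OST (τ has finite mean in a bounded region), E[M_τ] = E[M_0] = X_0^2 − 0 = 30^2 = 900. Also E[M_τ] = E[X_τ^2] − E[τ]. The walk exits at 0 or 161, with P(hit 161 first) = 30/161, so E[X_τ^2] = 161^2 · 30/161 + 0 = 4830. Thus E[τ] = E[X_τ^2] − E[M_τ] = 4830 − 900 = 3930 = 30(161 − 30) = 3930.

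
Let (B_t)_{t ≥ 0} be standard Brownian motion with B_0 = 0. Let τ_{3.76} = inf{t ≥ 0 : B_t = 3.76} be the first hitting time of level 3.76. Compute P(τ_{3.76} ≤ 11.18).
P(τ_{3.76} ≤ 11.18) = 2(1 − Φ(3.76/√11.18)) = 2(1 − Φ(1.1245)) ≈ 0.2608

By the reflection principle for standard BM, P(τ_b ≤ t) = 2 · P(B_t ≥ b). Since B_t ~ N(0, t), P(B_t ≥ 3.76) = 1 − Φ(3.76/√t) = 1 − Φ(3.76/√11.18) = 1 − Φ(1.1245) ≈ 0.13040. Doubling: P(τ_{3.76} ≤ 11.18) ≈ 2 · 0.13040 = 0.26080 ≈ 0.2608.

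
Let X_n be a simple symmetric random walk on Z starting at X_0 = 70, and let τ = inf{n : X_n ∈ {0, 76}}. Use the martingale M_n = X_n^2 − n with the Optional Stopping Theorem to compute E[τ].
E[τ] = 420

M_n = X_n^2 − n is a martingale (since E[X_{n+1}^2 | F_n] = X_n^2 + 1). By OST (τ has finite mean in a bounded region), E[M_τ] = E[M_0] = X_0^2 − 0 = 70^2 = 4900. Also E[M_τ] = E[X_τ^2] − E[τ]. The walk exits at 0 or 76, with P(hit 76 first) = 70/76, so E[X_τ^2] = 76^2 · 70/76 + 0 = 5320. Thus E[τ] = E[X_τ^2] − E[M_τ] = 5320 − 4900 = 420 = 70(76 − 70) = 420.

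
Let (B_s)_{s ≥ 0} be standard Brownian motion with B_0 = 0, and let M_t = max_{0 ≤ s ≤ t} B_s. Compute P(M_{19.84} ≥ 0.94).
P(M_{19.84} ≥ 0.94) = 2·P(B_{19.84} ≥ 0.94) = 2(1 − Φ(0.94/√19.84)) ≈ 0.8329

By the reflection principle for Brownian motion, P(M_t ≥ a) = 2 · P(B_t ≥ a) for a ≥ 0. Since B_t ~ N(0, t), P(B_t ≥ 0.94) = 1 − Φ(0.94/√t) = 1 − Φ(0.94/√19.84) = 1 − Φ(0.2110). So
  P(M_{19.84} ≥ 0.94) = 2(1 − Φ(0.2110)) ≈ 0.8329.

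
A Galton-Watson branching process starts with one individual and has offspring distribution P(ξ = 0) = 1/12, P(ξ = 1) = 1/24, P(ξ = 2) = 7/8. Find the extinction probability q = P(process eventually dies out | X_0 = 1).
q = 2/21

The pgf is f(s) = 1/12 + 1/24·s + 7/8·s². The extinction probability q is the smallest fixed point of f in [0, 1]. Setting s = f(s):
  7/8·s² + (1/24 − 1)·s + 1/12 = 0
  7/8·s² − (1/12 + 7/8)·s + 1/12 = 0
which factors as (s − 1)·(7/8·s − 1/12) = 0, giving roots s = 1 and s = (1/12)/(7/8) = 2/21.
Mean offspring μ = 1/24 + 2·7/8 = 43/24 > 1 (supercritical), so q < 1. The extinction probability is the smaller root: q = (1/12)/(7/8) = 2/21.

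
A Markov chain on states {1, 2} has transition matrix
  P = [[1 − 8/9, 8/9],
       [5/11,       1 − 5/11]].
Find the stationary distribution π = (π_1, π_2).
π_1 = 45/133, π_2 = 88/133

Solve πP = π with π_1 + π_2 = 1. From πP = π: π_1 · (1 − 8/9) + π_2 · 5/11 = π_1 ⇒ π_2 · 5/11 = π_1 · 8/9 ⇒ π_2/π_1 = (8/9)/(5/11) = 88/45. Together with π_1 + π_2 = 1:
  π_1 = (5/11)/(8/9 + 5/11) = (5/11)/(133/99) = 45/133,
  π_2 = (8/9)/(8/9 + 5/11) = (8/9)/(133/99) = 88/133.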